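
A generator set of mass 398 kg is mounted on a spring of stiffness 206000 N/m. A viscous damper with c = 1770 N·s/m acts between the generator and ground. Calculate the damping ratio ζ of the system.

0.0977

ω_n = √(k/m) = √(206000/398) = 22.75 rad/s.
Critical damping c_c = 2√(k·m) = 2√(206000 × 398) = 18110 N·s/m, so ζ = c/c_c = 1770/18110 = 0.09774.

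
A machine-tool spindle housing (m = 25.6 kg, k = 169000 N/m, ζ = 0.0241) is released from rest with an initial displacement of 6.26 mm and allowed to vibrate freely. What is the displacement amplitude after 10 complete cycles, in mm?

1.38 mm

Logarithmic decrement δ = 2πζ/√(1 − ζ²) = 2π × 0.02410/√(1 − 0.000581) = 0.1515.
After n cycles, x_n/x₀ = e^(−nδ), so x_10 = 6.26 × e^(−10 × 0.1515) = 6.26 × 0.2199 = 1.376 mm.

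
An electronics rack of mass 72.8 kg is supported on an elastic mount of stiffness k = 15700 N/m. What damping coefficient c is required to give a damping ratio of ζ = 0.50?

1070 N·s/m

c_c = 2√(k·m) = 2√(15700 × 72.8) = 2138 N·s/m.
c = ζ·c_c = 0.50 × 2138 = 1069 N·s/m.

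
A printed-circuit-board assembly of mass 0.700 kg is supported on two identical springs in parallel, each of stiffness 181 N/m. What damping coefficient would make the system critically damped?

Parallel springs add: k_eq = 2 × 181 = 362.0 N/m.
c_c = 2√(k_eq·m) = 2√(362.0 × 0.700) = 2 × 15.92 = 31.84 N·s/m.

31.8 N·s/m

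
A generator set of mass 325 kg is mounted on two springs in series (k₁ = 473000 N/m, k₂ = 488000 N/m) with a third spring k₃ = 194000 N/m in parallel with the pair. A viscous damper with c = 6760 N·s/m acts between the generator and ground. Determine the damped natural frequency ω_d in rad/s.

35.0 rad/s

Series pair: k_s = k₁k₂/(k₁+k₂) = (473000)(488000)/(473000 + 488000) = 240200 N/m. In parallel with k₃: k_eq = 240200 + 194000 = 434200 N/m.
ω_n = √(k_eq/m) = √(434200/325) = 36.55 rad/s.
Critical damping c_c = 2√(k_eq·m) = 2√(434200 × 325) = 23760 N·s/m, so ζ = c/c_c = 6760/23760 = 0.2845.
ω_d = ω_n√(1 − ζ²) = 36.55 × √(1 − 0.0810) = 35.04 rad/s.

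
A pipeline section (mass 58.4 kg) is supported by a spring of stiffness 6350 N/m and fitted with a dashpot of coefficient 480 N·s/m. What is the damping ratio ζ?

0.394

ω_n = √(k/m) = √(6350/58.4) = 10.43 rad/s.
Critical damping c_c = 2√(k·m) = 2√(6350 × 58.4) = 1218 N·s/m, so ζ = c/c_c = 480/1218 = 0.3941.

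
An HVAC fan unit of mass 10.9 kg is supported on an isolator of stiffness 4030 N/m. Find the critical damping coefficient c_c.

c_c = 2√(k·m) = 2√(4030 × 10.9) = 2 × 209.6 = 419.2 N·s/m.

419 N·s/m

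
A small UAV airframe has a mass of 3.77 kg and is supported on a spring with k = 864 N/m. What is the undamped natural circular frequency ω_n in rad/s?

15.1 rad/s

ω_n = √(k/m) = √(864.0/3.77) = √229.2 = 15.14 rad/s.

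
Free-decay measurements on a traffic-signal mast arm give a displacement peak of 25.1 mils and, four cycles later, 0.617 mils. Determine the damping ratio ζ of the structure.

Logarithmic decrement δ = (1/n)·ln(x₀/x_n) = (1/4)·ln(25.1/0.617) = (1/4)·ln(40.68) = 0.9264.
ζ = δ/√(4π² + δ²) = 0.9264/√(39.48 + 0.858) = 0.9264/6.351 = 0.1459.

0.146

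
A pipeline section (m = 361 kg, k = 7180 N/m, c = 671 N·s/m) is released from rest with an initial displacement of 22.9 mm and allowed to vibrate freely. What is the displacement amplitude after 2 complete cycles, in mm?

1.57 mm

ζ = c/(2√(km)) = 671/(2√(7180 × 361)) = 671/3220 = 0.2084.
Logarithmic decrement δ = 2πζ/√(1 − ζ²) = 2π × 0.2084/√(1 − 0.0434) = 1.339.
After n cycles, x_n/x₀ = e^(−nδ), so x_2 = 22.9 × e^(−2 × 1.339) = 22.9 × 0.06874 = 1.574 mm.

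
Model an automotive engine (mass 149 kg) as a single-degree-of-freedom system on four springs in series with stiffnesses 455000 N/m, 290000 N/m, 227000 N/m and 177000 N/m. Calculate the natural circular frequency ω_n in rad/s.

20.7 rad/s

Series springs: 1/k_eq = 1/455000 + 1/290000 + 1/227000 + 1/177000 = 1.570×10^-5, so k_eq = 63690 N/m.
ω_n = √(k_eq/m) = √(63690/149) = √427.4 = 20.67 rad/s.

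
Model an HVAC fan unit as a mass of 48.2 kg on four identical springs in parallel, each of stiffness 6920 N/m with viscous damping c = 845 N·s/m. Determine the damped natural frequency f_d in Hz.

3.55 Hz

Parallel springs add: k_eq = 4 × 6920 = 27680 N/m.
ω_n = √(k_eq/m) = √(27680/48.2) = 23.96 rad/s.
Critical damping c_c = 2√(k_eq·m) = 2√(27680 × 48.2) = 2310 N·s/m, so ζ = c/c_c = 845/2310 = 0.3658.
ω_d = ω_n√(1 − ζ²) = 23.96 × √(1 − 0.134) = 22.30 rad/s.
f_d = ω_d/(2π) = 3.550 Hz.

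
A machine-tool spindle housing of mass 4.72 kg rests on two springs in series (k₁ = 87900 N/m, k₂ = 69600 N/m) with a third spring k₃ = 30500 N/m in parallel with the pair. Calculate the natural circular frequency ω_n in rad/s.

121 rad/s

Series pair: k_s = k₁k₂/(k₁+k₂) = (87900)(69600)/(87900 + 69600) = 38840 N/m. In parallel with k₃: k_eq = 38840 + 30500 = 69340 N/m.
ω_n = √(k_eq/m) = √(69340/4.72) = √14690 = 121.2 rad/s.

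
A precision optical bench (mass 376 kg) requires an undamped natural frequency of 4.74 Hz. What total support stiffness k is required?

334000 N/m

ω_n = 2πf_n = 2π × 4.74 = 29.78 rad/s.
k = m·ω_n² = 376 × 29.78² = 376 × 887.0 = 333500 N/m.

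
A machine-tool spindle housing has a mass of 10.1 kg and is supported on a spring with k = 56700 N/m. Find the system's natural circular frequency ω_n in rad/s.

74.9 rad/s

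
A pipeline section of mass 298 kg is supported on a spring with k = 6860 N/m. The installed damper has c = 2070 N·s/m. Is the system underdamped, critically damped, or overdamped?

underdamped

c_c = 2√(k·m) = 2860 N·s/m; ζ = c/c_c = 2070/2860 = 0.724.
Since ζ < 1 the system is underdamped.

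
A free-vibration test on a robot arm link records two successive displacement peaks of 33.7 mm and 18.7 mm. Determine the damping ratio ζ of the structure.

Logarithmic decrement δ = (1/n)·ln(x₀/x_n) = (1/1)·ln(33.7/18.7) = (1/1)·ln(1.802) = 0.5890.
ζ = δ/√(4π² + δ²) = 0.5890/√(39.48 + 0.347) = 0.5890/6.311 = 0.09333.

0.0933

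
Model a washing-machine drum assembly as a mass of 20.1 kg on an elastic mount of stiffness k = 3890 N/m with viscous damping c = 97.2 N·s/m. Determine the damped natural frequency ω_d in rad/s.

13.7 rad/s

ω_n = √(k/m) = √(3890/20.1) = 13.91 rad/s.
Critical damping c_c = 2√(k·m) = 2√(3890 × 20.1) = 559.2 N·s/m, so ζ = c/c_c = 97.2/559.2 = 0.1738.
ω_d = ω_n√(1 − ζ²) = 13.91 × √(1 − 0.0302) = 13.70 rad/s.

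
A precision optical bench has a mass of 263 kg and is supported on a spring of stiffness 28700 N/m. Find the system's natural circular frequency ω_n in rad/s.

ω_n = √(k/m) = √(28700/263) = √109.1 = 10.45 rad/s.

10.4 rad/s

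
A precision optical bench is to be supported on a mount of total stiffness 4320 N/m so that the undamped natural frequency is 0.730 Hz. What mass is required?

205 kg

ω_n = 2πf_n = 2π × 0.730 = 4.587 rad/s.
m = k/ω_n² = 4320/4.587² = 4320/21.04 = 205.3 kg.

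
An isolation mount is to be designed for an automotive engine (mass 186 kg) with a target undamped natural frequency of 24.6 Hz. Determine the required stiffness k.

ω_n = 2πf_n = 2π × 24.6 = 154.6 rad/s.
k = m·ω_n² = 186 × 154.6² = 186 × 23890 = 4444000 N/m.

4440000 N/m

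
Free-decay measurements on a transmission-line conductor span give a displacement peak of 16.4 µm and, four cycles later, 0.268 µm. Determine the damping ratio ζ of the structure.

0.162

Logarithmic decrement δ = (1/n)·ln(x₀/x_n) = (1/4)·ln(16.4/0.268) = (1/4)·ln(61.19) = 1.029.
ζ = δ/√(4π² + δ²) = 1.029/√(39.48 + 1.06) = 1.029/6.367 = 0.1615.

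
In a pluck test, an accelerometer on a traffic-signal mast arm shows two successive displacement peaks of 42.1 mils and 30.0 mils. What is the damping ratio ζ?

0.0539

Logarithmic decrement δ = (1/n)·ln(x₀/x_n) = (1/1)·ln(42.1/30.0) = (1/1)·ln(1.403) = 0.3389.
ζ = δ/√(4π² + δ²) = 0.3389/√(39.48 + 0.115) = 0.3389/6.292 = 0.05385.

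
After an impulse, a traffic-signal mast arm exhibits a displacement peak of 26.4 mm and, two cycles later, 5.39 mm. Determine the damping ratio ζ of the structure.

Logarithmic decrement δ = (1/n)·ln(x₀/x_n) = (1/2)·ln(26.4/5.39) = (1/2)·ln(4.898) = 0.7944.
ζ = δ/√(4π² + δ²) = 0.7944/√(39.48 + 0.631) = 0.7944/6.333 = 0.1254.

0.125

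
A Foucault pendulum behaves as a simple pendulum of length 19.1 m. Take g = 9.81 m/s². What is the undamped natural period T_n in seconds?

8.77 s

For a simple pendulum ω_n = √(g/L) = √(9.81/19.1) = √0.5136 = 0.7167 rad/s.
T_n = 2π/ω_n = 6.283/0.7167 = 8.767 s.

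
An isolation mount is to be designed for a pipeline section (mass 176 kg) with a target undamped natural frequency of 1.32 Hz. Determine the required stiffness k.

ω_n = 2πf_n = 2π × 1.32 = 8.294 rad/s.
k = m·ω_n² = 176 × 8.294² = 176 × 68.79 = 12110 N/m.

12100 N/m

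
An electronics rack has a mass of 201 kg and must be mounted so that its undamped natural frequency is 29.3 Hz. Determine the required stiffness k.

6810000 N/m

ω_n = 2πf_n = 2π × 29.3 = 184.1 rad/s.
k = m·ω_n² = 201 × 184.1² = 201 × 33890 = 6812000 N/m.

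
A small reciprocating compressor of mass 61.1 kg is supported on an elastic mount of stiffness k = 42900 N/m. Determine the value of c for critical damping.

c_c = 2√(k·m) = 2√(42900 × 61.1) = 2 × 1619 = 3238 N·s/m.

3240 N·s/m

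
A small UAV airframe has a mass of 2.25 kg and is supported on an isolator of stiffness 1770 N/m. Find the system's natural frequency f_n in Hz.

4.46 Hz

ω_n = √(k/m) = √(1770/2.25) = √786.7 = 28.05 rad/s.
f_n = ω_n/(2π) = 28.05/6.283 = 4.464 Hz.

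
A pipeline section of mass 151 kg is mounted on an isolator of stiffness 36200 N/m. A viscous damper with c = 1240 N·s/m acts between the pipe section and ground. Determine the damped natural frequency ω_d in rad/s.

14.9 rad/s

ω_n = √(k/m) = √(36200/151) = 15.48 rad/s.
Critical damping c_c = 2√(k·m) = 2√(36200 × 151) = 4676 N·s/m, so ζ = c/c_c = 1240/4676 = 0.2652.
ω_d = ω_n√(1 − ζ²) = 15.48 × √(1 − 0.0703) = 14.93 rad/s.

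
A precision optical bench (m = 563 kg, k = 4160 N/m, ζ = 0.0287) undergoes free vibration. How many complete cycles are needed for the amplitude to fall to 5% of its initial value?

17 cycles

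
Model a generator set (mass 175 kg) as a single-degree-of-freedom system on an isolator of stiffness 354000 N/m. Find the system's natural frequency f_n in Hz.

7.16 Hz

ω_n = √(k/m) = √(354000/175) = √2023 = 44.98 rad/s.
f_n = ω_n/(2π) = 44.98/6.283 = 7.158 Hz.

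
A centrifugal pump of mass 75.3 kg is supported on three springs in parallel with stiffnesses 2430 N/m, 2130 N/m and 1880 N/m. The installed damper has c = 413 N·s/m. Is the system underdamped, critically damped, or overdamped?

Parallel springs add: k_eq = 2430 + 2130 + 1880 = 6440 N/m.
c_c = 2√(k_eq·m) = 1393 N·s/m; ζ = c/c_c = 413/1393 = 0.297.
Since ζ < 1 the system is underdamped.

underdamped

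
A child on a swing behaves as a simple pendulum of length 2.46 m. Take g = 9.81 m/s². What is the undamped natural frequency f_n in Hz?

For a simple pendulum ω_n = √(g/L) = √(9.81/2.46) = √3.988 = 1.997 rad/s.
f_n = ω_n/(2π) = 1.997/6.283 = 0.3178 Hz.

0.318 Hz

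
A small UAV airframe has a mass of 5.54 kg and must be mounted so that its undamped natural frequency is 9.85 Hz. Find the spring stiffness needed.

21200 N/m

ω_n = 2πf_n = 2π × 9.85 = 61.89 rad/s.
k = m·ω_n² = 5.54 × 61.89² = 5.54 × 3830 = 21220 N/m.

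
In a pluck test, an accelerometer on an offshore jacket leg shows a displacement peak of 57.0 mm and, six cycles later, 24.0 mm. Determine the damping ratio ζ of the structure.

Logarithmic decrement δ = (1/n)·ln(x₀/x_n) = (1/6)·ln(57.0/24.0) = (1/6)·ln(2.375) = 0.1442.
ζ = δ/√(4π² + δ²) = 0.1442/√(39.48 + 0.0208) = 0.1442/6.285 = 0.02294.

0.0229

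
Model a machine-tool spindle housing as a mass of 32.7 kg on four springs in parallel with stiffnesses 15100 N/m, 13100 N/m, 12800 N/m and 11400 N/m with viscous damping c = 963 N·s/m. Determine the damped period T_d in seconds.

Parallel springs add: k_eq = 15100 + 13100 + 12800 + 11400 = 52400 N/m.
ω_n = √(k_eq/m) = √(52400/32.7) = 40.03 rad/s.
Critical damping c_c = 2√(k_eq·m) = 2√(52400 × 32.7) = 2618 N·s/m, so ζ = c/c_c = 963/2618 = 0.3678.
ω_d = ω_n√(1 − ζ²) = 40.03 × √(1 − 0.135) = 37.22 rad/s.
T_d = 2π/ω_d = 0.1688 s.

0.169 s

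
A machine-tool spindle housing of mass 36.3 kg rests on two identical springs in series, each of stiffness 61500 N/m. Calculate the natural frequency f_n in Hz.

Series springs: 1/k_eq = 2/61500, so k_eq = 61500/2 = 30750 N/m.
ω_n = √(k_eq/m) = √(30750/36.3) = √847.1 = 29.11 rad/s.
f_n = ω_n/(2π) = 29.11/6.283 = 4.632 Hz.

4.63 Hz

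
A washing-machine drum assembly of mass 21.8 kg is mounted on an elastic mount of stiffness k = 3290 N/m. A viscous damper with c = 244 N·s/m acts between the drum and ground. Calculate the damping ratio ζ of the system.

ω_n = √(k/m) = √(3290/21.8) = 12.28 rad/s.
Critical damping c_c = 2√(k·m) = 2√(3290 × 21.8) = 535.6 N·s/m, so ζ = c/c_c = 244/535.6 = 0.4555.

0.456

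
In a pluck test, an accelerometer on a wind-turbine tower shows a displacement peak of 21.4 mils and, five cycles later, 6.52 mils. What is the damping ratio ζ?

0.0378

Logarithmic decrement δ = (1/n)·ln(x₀/x_n) = (1/5)·ln(21.4/6.52) = (1/5)·ln(3.282) = 0.2377.
ζ = δ/√(4π² + δ²) = 0.2377/√(39.48 + 0.0565) = 0.2377/6.288 = 0.03780.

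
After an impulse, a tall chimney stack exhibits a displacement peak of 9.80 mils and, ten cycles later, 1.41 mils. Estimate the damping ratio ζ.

0.0308

Logarithmic decrement δ = (1/n)·ln(x₀/x_n) = (1/10)·ln(9.80/1.41) = (1/10)·ln(6.950) = 0.1939.
ζ = δ/√(4π² + δ²) = 0.1939/√(39.48 + 0.0376) = 0.1939/6.286 = 0.03084.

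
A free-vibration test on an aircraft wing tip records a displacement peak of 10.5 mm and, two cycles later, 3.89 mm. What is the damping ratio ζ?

0.0788

Logarithmic decrement δ = (1/n)·ln(x₀/x_n) = (1/2)·ln(10.5/3.89) = (1/2)·ln(2.699) = 0.4965.
ζ = δ/√(4π² + δ²) = 0.4965/√(39.48 + 0.246) = 0.4965/6.303 = 0.07877.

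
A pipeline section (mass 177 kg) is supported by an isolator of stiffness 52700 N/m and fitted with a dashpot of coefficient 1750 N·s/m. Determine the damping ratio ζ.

0.286

ω_n = √(k/m) = √(52700/177) = 17.26 rad/s.
Critical damping c_c = 2√(k·m) = 2√(52700 × 177) = 6108 N·s/m, so ζ = c/c_c = 1750/6108 = 0.2865.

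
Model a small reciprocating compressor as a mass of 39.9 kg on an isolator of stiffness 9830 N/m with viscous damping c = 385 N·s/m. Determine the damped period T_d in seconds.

0.421 s

ω_n = √(k/m) = √(9830/39.9) = 15.70 rad/s.
Critical damping c_c = 2√(k·m) = 2√(9830 × 39.9) = 1253 N·s/m, so ζ = c/c_c = 385/1253 = 0.3074.
ω_d = ω_n√(1 − ζ²) = 15.70 × √(1 − 0.0945) = 14.94 rad/s.
T_d = 2π/ω_d = 0.4207 s.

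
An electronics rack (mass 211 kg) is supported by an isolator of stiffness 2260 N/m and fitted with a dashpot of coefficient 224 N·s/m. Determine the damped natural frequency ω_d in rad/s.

ω_n = √(k/m) = √(2260/211) = 3.273 rad/s.
Critical damping c_c = 2√(k·m) = 2√(2260 × 211) = 1381 N·s/m, so ζ = c/c_c = 224/1381 = 0.1622.
ω_d = ω_n√(1 − ζ²) = 3.273 × √(1 − 0.0263) = 3.229 rad/s.

3.23 rad/s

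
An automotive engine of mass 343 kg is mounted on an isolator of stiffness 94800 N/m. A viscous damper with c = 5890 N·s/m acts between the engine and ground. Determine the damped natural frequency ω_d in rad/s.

14.2 rad/s

ω_n = √(k/m) = √(94800/343) = 16.62 rad/s.
Critical damping c_c = 2√(k·m) = 2√(94800 × 343) = 11400 N·s/m, so ζ = c/c_c = 5890/11400 = 0.5165.
ω_d = ω_n√(1 − ζ²) = 16.62 × √(1 − 0.267) = 14.24 rad/s.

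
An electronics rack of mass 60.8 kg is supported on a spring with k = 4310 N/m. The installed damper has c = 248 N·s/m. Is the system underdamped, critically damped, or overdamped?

underdamped

c_c = 2√(k·m) = 1024 N·s/m; ζ = c/c_c = 248/1024 = 0.242.
Since ζ < 1 the system is underdamped.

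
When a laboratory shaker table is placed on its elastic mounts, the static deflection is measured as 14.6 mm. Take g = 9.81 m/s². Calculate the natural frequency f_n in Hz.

4.13 Hz

ω_n = √(g/δ_st) = √(9.81/0.0146) = √671.9 = 25.92 rad/s.
f_n = ω_n/(2π) = 25.92/6.283 = 4.126 Hz.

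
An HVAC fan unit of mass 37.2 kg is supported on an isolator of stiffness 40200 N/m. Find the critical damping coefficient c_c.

2450 N·s/m

c_c = 2√(k·m) = 2√(40200 × 37.2) = 2 × 1223 = 2446 N·s/m.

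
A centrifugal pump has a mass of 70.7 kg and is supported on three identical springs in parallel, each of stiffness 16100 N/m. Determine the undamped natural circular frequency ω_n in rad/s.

Parallel springs add: k_eq = 3 × 16100 = 48300 N/m.
ω_n = √(k_eq/m) = √(48300/70.7) = √683.2 = 26.14 rad/s.

26.1 rad/s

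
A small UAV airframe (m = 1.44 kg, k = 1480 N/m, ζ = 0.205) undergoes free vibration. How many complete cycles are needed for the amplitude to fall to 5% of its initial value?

3 cycles

Logarithmic decrement δ = 2πζ/√(1 − ζ²) = 2π × 0.2050/√(1 − 0.0420) = 1.316.
x_n/x₀ = e^(−nδ) ≤ 0.05; take ln: n ≥ ln(1/0.05)/δ = 2.996/1.316 = 2.276.
So 3 complete cycles are required.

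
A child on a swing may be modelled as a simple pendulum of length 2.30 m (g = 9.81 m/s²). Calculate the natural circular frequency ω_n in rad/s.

For a simple pendulum ω_n = √(g/L) = √(9.81/2.30) = √4.265 = 2.065 rad/s.

2.07 rad/s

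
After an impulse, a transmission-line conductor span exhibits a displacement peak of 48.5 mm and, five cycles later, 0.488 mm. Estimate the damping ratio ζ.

0.145

Logarithmic decrement δ = (1/n)·ln(x₀/x_n) = (1/5)·ln(48.5/0.488) = (1/5)·ln(99.39) = 0.9198.
ζ = δ/√(4π² + δ²) = 0.9198/√(39.48 + 0.846) = 0.9198/6.350 = 0.1448.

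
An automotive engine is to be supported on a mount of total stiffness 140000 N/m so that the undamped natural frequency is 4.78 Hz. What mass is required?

155 kg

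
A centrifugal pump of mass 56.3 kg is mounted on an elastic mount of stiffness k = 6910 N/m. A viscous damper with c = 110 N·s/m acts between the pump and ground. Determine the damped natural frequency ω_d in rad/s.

ω_n = √(k/m) = √(6910/56.3) = 11.08 rad/s.
Critical damping c_c = 2√(k·m) = 2√(6910 × 56.3) = 1247 N·s/m, so ζ = c/c_c = 110/1247 = 0.08818.
ω_d = ω_n√(1 − ζ²) = 11.08 × √(1 − 0.00778) = 11.04 rad/s.

11.0 rad/s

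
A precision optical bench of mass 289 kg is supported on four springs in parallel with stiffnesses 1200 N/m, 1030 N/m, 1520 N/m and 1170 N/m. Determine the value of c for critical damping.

2380 N·s/m

Parallel springs add: k_eq = 1200 + 1030 + 1520 + 1170 = 4920 N/m.
c_c = 2√(k_eq·m) = 2√(4920 × 289) = 2 × 1192 = 2385 N·s/m.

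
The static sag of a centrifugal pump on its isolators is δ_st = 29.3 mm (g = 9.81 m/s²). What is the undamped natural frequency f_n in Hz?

2.91 Hz

ω_n = √(g/δ_st) = √(9.81/0.0293) = √334.8 = 18.30 rad/s.
f_n = ω_n/(2π) = 18.30/6.283 = 2.912 Hz.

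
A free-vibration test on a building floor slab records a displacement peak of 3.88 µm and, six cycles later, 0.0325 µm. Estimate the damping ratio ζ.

Logarithmic decrement δ = (1/n)·ln(x₀/x_n) = (1/6)·ln(3.88/0.0325) = (1/6)·ln(119.4) = 0.7971.
ζ = δ/√(4π² + δ²) = 0.7971/√(39.48 + 0.635) = 0.7971/6.334 = 0.1258.

0.126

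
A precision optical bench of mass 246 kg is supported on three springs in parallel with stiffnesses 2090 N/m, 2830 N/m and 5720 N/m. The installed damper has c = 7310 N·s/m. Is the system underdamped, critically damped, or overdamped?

overdamped

Parallel springs add: k_eq = 2090 + 2830 + 5720 = 10640 N/m.
c_c = 2√(k_eq·m) = 3236 N·s/m; ζ = c/c_c = 7310/3236 = 2.26.
Since ζ > 1 the system is overdamped.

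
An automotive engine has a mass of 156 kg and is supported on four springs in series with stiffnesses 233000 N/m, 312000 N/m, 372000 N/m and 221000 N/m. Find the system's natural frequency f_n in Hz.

3.32 Hz

Series springs: 1/k_eq = 1/233000 + 1/312000 + 1/372000 + 1/221000 = 1.471×10^-5, so k_eq = 67980 N/m.
ω_n = √(k_eq/m) = √(67980/156) = √435.8 = 20.88 rad/s.
f_n = ω_n/(2π) = 20.88/6.283 = 3.322 Hz.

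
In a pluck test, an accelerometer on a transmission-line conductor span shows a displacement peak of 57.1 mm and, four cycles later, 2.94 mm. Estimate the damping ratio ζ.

Logarithmic decrement δ = (1/n)·ln(x₀/x_n) = (1/4)·ln(57.1/2.94) = (1/4)·ln(19.42) = 0.7416.
ζ = δ/√(4π² + δ²) = 0.7416/√(39.48 + 0.550) = 0.7416/6.327 = 0.1172.

0.117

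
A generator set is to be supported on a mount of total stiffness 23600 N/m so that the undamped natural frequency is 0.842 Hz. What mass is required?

843 kg

ω_n = 2πf_n = 2π × 0.842 = 5.290 rad/s.
m = k/ω_n² = 23600/5.290² = 23600/27.99 = 843.2 kg.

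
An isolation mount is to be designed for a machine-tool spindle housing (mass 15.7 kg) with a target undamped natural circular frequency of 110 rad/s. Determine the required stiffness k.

190000 N/m

k = m·ω_n² = 15.7 × 110.0² = 15.7 × 12100 = 190000 N/m.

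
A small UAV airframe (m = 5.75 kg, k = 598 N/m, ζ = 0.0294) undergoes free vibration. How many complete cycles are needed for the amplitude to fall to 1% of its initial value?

Logarithmic decrement δ = 2πζ/√(1 − ζ²) = 2π × 0.02940/√(1 − 0.000864) = 0.1848.
x_n/x₀ = e^(−nδ) ≤ 0.01; take ln: n ≥ ln(1/0.01)/δ = 4.605/0.1848 = 24.92.
So 25 complete cycles are required.

25 cycles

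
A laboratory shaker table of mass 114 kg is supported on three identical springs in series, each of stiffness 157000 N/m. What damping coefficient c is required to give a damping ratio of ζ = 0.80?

3910 N·s/m

Series springs: 1/k_eq = 3/157000, so k_eq = 157000/3 = 52330 N/m.
c_c = 2√(k_eq·m) = 2√(52330 × 114) = 4885 N·s/m.
c = ζ·c_c = 0.80 × 4885 = 3908 N·s/m.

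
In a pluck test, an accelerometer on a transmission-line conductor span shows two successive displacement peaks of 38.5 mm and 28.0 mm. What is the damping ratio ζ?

0.0506

Logarithmic decrement δ = (1/n)·ln(x₀/x_n) = (1/1)·ln(38.5/28.0) = (1/1)·ln(1.375) = 0.3185.
ζ = δ/√(4π² + δ²) = 0.3185/√(39.48 + 0.101) = 0.3185/6.291 = 0.05062.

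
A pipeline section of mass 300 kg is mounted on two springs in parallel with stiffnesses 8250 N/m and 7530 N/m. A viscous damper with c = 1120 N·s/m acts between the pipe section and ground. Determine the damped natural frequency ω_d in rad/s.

Parallel springs add: k_eq = 8250 + 7530 = 15780 N/m.
ω_n = √(k_eq/m) = √(15780/300) = 7.253 rad/s.
Critical damping c_c = 2√(k_eq·m) = 2√(15780 × 300) = 4352 N·s/m, so ζ = c/c_c = 1120/4352 = 0.2574.
ω_d = ω_n√(1 − ζ²) = 7.253 × √(1 − 0.0662) = 7.008 rad/s.

7.01 rad/s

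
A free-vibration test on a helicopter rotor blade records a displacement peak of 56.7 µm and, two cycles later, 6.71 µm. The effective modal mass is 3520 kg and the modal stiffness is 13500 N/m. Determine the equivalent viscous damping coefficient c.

2310 N·s/m

Logarithmic decrement δ = (1/n)·ln(x₀/x_n) = (1/2)·ln(56.7/6.71) = (1/2)·ln(8.450) = 1.067.
ζ = δ/√(4π² + δ²) = 1.067/√(39.48 + 1.14) = 1.067/6.373 = 0.1674.
c = ζ · 2√(km) = 0.1674 × 2√(13500 × 3520) = 0.1674 × 13790 = 2308 N·s/m.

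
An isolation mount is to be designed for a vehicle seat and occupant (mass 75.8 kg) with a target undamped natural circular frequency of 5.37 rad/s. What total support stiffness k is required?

k = m·ω_n² = 75.8 × 5.370² = 75.8 × 28.84 = 2186 N/m.

2190 N/m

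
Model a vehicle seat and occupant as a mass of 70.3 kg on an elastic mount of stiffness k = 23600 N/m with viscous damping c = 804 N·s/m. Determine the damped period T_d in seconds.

ω_n = √(k/m) = √(23600/70.3) = 18.32 rad/s.
Critical damping c_c = 2√(k·m) = 2√(23600 × 70.3) = 2576 N·s/m, so ζ = c/c_c = 804/2576 = 0.3121.
ω_d = ω_n√(1 − ζ²) = 18.32 × √(1 − 0.0974) = 17.41 rad/s.
T_d = 2π/ω_d = 0.3610 s.

0.361 s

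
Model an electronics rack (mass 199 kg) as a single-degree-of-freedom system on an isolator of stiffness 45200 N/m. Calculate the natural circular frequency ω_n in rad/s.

ω_n = √(k/m) = √(45200/199) = √227.1 = 15.07 rad/s.

15.1 rad/s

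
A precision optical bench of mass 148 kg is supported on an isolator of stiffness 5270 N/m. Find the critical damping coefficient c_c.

c_c = 2√(k·m) = 2√(5270 × 148) = 2 × 883.2 = 1766 N·s/m.

1770 N·s/m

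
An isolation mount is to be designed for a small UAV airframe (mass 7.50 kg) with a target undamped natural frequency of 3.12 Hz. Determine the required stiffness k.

ω_n = 2πf_n = 2π × 3.12 = 19.60 rad/s.
k = m·ω_n² = 7.50 × 19.60² = 7.50 × 384.3 = 2882 N/m.

2880 N/m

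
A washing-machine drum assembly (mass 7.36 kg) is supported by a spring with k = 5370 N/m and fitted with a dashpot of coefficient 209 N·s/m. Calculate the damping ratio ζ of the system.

0.526

ω_n = √(k/m) = √(5370/7.36) = 27.01 rad/s.
Critical damping c_c = 2√(k·m) = 2√(5370 × 7.36) = 397.6 N·s/m, so ζ = c/c_c = 209/397.6 = 0.5256.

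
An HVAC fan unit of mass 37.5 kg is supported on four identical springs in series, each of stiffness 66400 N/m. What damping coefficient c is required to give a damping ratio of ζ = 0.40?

631 N·s/m

Series springs: 1/k_eq = 4/66400, so k_eq = 66400/4 = 16600 N/m.
c_c = 2√(k_eq·m) = 2√(16600 × 37.5) = 1578 N·s/m.
c = ζ·c_c = 0.40 × 1578 = 631.2 N·s/m.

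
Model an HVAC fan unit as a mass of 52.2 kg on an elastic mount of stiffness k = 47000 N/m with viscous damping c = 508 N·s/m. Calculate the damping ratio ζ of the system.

ω_n = √(k/m) = √(47000/52.2) = 30.01 rad/s.
Critical damping c_c = 2√(k·m) = 2√(47000 × 52.2) = 3133 N·s/m, so ζ = c/c_c = 508/3133 = 0.1622.

0.162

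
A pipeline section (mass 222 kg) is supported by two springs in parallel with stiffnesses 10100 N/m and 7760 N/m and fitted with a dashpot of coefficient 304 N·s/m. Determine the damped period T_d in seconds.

0.703 s

Parallel springs add: k_eq = 10100 + 7760 = 17860 N/m.
ω_n = √(k_eq/m) = √(17860/222) = 8.969 rad/s.
Critical damping c_c = 2√(k_eq·m) = 2√(17860 × 222) = 3982 N·s/m, so ζ = c/c_c = 304/3982 = 0.07634.
ω_d = ω_n√(1 − ζ²) = 8.969 × √(1 − 0.00583) = 8.943 rad/s.
T_d = 2π/ω_d = 0.7026 s.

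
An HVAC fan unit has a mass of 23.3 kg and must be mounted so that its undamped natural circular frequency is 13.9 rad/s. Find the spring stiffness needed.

4500 N/m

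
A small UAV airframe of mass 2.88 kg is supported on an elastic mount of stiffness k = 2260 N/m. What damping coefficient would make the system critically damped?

161 N·s/m

c_c = 2√(k·m) = 2√(2260 × 2.88) = 2 × 80.68 = 161.4 N·s/m.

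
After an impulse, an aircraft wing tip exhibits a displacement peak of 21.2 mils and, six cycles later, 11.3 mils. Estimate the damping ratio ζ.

Logarithmic decrement δ = (1/n)·ln(x₀/x_n) = (1/6)·ln(21.2/11.3) = (1/6)·ln(1.876) = 0.1049.
ζ = δ/√(4π² + δ²) = 0.1049/√(39.48 + 0.0110) = 0.1049/6.284 = 0.01669.

0.0167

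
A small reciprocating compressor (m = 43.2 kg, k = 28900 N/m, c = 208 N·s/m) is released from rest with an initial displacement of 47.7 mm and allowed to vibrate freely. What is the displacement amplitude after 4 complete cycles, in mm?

ζ = c/(2√(km)) = 208/(2√(28900 × 43.2)) = 208/2235 = 0.09308.
Logarithmic decrement δ = 2πζ/√(1 − ζ²) = 2π × 0.09308/√(1 − 0.00866) = 0.5874.
After n cycles, x_n/x₀ = e^(−nδ), so x_4 = 47.7 × e^(−4 × 0.5874) = 47.7 × 0.09542 = 4.551 mm.

4.55 mm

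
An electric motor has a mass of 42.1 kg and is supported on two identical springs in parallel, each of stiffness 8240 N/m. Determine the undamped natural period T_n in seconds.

0.318 s

Parallel springs add: k_eq = 2 × 8240 = 16480 N/m.
ω_n = √(k_eq/m) = √(16480/42.1) = √391.4 = 19.79 rad/s.
T_n = 2π/ω_n = 6.283/19.79 = 0.3176 s.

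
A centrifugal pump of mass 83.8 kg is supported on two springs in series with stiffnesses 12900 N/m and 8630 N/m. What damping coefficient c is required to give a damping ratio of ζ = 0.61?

Series springs: 1/k_eq = 1/12900 + 1/8630 = 0.0001934, so k_eq = 5171 N/m.
c_c = 2√(k_eq·m) = 2√(5171 × 83.8) = 1317 N·s/m.
c = ζ·c_c = 0.61 × 1317 = 803.1 N·s/m.

803 N·s/m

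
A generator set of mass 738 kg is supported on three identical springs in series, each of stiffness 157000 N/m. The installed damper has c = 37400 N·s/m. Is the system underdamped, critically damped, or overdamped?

overdamped

Series springs: 1/k_eq = 3/157000, so k_eq = 157000/3 = 52330 N/m.
c_c = 2√(k_eq·m) = 12430 N·s/m; ζ = c/c_c = 37400/12430 = 3.01.
Since ζ > 1 the system is overdamped.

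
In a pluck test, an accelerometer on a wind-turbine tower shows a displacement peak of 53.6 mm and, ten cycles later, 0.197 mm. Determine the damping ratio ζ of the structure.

0.0889

Logarithmic decrement δ = (1/n)·ln(x₀/x_n) = (1/10)·ln(53.6/0.197) = (1/10)·ln(272.1) = 0.5606.
ζ = δ/√(4π² + δ²) = 0.5606/√(39.48 + 0.314) = 0.5606/6.308 = 0.08887.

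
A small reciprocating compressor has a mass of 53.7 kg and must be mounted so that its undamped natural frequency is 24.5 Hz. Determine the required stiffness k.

1270000 N/m

ω_n = 2πf_n = 2π × 24.5 = 153.9 rad/s.
k = m·ω_n² = 53.7 × 153.9² = 53.7 × 23700 = 1273000 N/m.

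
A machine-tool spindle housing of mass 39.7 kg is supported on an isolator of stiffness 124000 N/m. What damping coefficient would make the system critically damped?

4440 N·s/m

c_c = 2√(k·m) = 2√(124000 × 39.7) = 2 × 2219 = 4437 N·s/m.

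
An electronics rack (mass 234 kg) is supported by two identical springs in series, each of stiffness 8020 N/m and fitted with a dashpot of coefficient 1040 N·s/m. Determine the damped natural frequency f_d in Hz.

Series springs: 1/k_eq = 2/8020, so k_eq = 8020/2 = 4010 N/m.
ω_n = √(k_eq/m) = √(4010/234) = 4.140 rad/s.
Critical damping c_c = 2√(k_eq·m) = 2√(4010 × 234) = 1937 N·s/m, so ζ = c/c_c = 1040/1937 = 0.5368.
ω_d = ω_n√(1 − ζ²) = 4.140 × √(1 − 0.288) = 3.493 rad/s.
f_d = ω_d/(2π) = 0.5559 Hz.

0.556 Hz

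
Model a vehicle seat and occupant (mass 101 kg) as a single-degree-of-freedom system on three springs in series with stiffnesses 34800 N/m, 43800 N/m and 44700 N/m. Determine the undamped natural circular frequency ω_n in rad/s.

11.6 rad/s

Series springs: 1/k_eq = 1/34800 + 1/43800 + 1/44700 = 7.394×10^-5, so k_eq = 13520 N/m.
ω_n = √(k_eq/m) = √(13520/101) = √133.9 = 11.57 rad/s.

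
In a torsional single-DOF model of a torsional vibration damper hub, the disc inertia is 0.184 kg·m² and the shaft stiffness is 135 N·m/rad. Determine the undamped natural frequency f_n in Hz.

4.31 Hz

ω_n = √(k_t/J) = √(135/0.184) = √733.7 = 27.09 rad/s.
f_n = ω_n/(2π) = 27.09/6.283 = 4.311 Hz.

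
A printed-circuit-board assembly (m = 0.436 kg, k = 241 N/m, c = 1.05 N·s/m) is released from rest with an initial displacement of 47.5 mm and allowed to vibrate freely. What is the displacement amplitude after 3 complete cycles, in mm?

18.1 mm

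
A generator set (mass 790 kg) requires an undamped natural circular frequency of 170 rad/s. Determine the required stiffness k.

k = m·ω_n² = 790 × 170.0² = 790 × 28900 = 22830000 N/m.

22800000 N/m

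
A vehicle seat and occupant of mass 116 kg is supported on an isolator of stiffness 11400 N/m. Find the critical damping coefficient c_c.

2300 N·s/m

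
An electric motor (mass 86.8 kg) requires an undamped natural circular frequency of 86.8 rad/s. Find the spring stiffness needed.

654000 N/m

k = m·ω_n² = 86.8 × 86.80² = 86.8 × 7534 = 654000 N/m.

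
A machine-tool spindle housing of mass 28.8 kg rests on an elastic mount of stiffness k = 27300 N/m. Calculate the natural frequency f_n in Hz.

4.90 Hz

ω_n = √(k/m) = √(27300/28.8) = √947.9 = 30.79 rad/s.
f_n = ω_n/(2π) = 30.79/6.283 = 4.900 Hz.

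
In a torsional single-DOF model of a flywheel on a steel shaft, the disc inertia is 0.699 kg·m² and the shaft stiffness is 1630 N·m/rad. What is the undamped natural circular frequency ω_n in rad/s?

48.3 rad/s

ω_n = √(k_t/J) = √(1630/0.699) = √2332 = 48.29 rad/s.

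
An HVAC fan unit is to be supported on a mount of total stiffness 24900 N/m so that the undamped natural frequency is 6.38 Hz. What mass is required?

15.5 kg

ω_n = 2πf_n = 2π × 6.38 = 40.09 rad/s.
m = k/ω_n² = 24900/40.09² = 24900/1607 = 15.50 kg.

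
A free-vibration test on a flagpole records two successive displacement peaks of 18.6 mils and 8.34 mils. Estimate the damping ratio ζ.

Logarithmic decrement δ = (1/n)·ln(x₀/x_n) = (1/1)·ln(18.6/8.34) = (1/1)·ln(2.230) = 0.8021.
ζ = δ/√(4π² + δ²) = 0.8021/√(39.48 + 0.643) = 0.8021/6.334 = 0.1266.

0.127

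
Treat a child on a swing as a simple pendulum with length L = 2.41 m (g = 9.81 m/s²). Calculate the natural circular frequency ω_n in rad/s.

For a simple pendulum ω_n = √(g/L) = √(9.81/2.41) = √4.071 = 2.018 rad/s.

2.02 rad/s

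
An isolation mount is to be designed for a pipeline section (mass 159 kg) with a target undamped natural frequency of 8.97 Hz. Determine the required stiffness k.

505000 N/m

ω_n = 2πf_n = 2π × 8.97 = 56.36 rad/s.
k = m·ω_n² = 159 × 56.36² = 159 × 3176 = 505100 N/m.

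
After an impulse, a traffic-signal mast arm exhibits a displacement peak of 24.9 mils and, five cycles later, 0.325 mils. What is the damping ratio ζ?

Logarithmic decrement δ = (1/n)·ln(x₀/x_n) = (1/5)·ln(24.9/0.325) = (1/5)·ln(76.62) = 0.8678.
ζ = δ/√(4π² + δ²) = 0.8678/√(39.48 + 0.753) = 0.8678/6.343 = 0.1368.

0.137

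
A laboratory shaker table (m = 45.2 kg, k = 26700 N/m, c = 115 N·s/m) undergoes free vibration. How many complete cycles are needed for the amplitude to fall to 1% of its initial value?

ζ = c/(2√(km)) = 115/(2√(26700 × 45.2)) = 115/2197 = 0.05234.
Logarithmic decrement δ = 2πζ/√(1 − ζ²) = 2π × 0.05234/√(1 − 0.00274) = 0.3293.
x_n/x₀ = e^(−nδ) ≤ 0.01; take ln: n ≥ ln(1/0.01)/δ = 4.605/0.3293 = 13.98.
So 14 complete cycles are required.

14 cycles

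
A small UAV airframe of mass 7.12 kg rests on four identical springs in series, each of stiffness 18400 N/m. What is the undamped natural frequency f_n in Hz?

4.05 Hz

Series springs: 1/k_eq = 4/18400, so k_eq = 18400/4 = 4600 N/m.
ω_n = √(k_eq/m) = √(4600/7.12) = √646.1 = 25.42 rad/s.
f_n = ω_n/(2π) = 25.42/6.283 = 4.045 Hz.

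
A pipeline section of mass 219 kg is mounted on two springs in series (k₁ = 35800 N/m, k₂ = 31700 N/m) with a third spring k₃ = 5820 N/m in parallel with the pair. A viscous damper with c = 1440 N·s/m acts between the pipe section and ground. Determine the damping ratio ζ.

Series pair: k_s = k₁k₂/(k₁+k₂) = (35800)(31700)/(35800 + 31700) = 16810 N/m. In parallel with k₃: k_eq = 16810 + 5820 = 22630 N/m.
ω_n = √(k_eq/m) = √(22630/219) = 10.17 rad/s.
Critical damping c_c = 2√(k_eq·m) = 2√(22630 × 219) = 4453 N·s/m, so ζ = c/c_c = 1440/4453 = 0.3234.

0.323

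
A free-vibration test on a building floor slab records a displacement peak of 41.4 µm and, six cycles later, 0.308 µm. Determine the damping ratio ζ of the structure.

Logarithmic decrement δ = (1/n)·ln(x₀/x_n) = (1/6)·ln(41.4/0.308) = (1/6)·ln(134.4) = 0.8168.
ζ = δ/√(4π² + δ²) = 0.8168/√(39.48 + 0.667) = 0.8168/6.336 = 0.1289.

0.129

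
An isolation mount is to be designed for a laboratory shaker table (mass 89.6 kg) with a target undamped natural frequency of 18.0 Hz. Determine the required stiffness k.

1150000 N/m

ω_n = 2πf_n = 2π × 18.0 = 113.1 rad/s.
k = m·ω_n² = 89.6 × 113.1² = 89.6 × 12790 = 1146000 N/m.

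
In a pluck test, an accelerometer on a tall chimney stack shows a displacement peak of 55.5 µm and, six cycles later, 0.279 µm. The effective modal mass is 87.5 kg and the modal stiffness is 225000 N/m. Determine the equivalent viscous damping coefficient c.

Logarithmic decrement δ = (1/n)·ln(x₀/x_n) = (1/6)·ln(55.5/0.279) = (1/6)·ln(198.9) = 0.8822.
ζ = δ/√(4π² + δ²) = 0.8822/√(39.48 + 0.778) = 0.8822/6.345 = 0.1390.
c = ζ · 2√(km) = 0.1390 × 2√(225000 × 87.5) = 0.1390 × 8874 = 1234 N·s/m.

1230 N·s/m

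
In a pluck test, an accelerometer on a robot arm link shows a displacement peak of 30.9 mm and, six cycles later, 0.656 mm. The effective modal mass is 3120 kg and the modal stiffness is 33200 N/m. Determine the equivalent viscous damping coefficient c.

2070 N·s/m

Logarithmic decrement δ = (1/n)·ln(x₀/x_n) = (1/6)·ln(30.9/0.656) = (1/6)·ln(47.10) = 0.6421.
ζ = δ/√(4π² + δ²) = 0.6421/√(39.48 + 0.412) = 0.6421/6.316 = 0.1017.
c = ζ · 2√(km) = 0.1017 × 2√(33200 × 3120) = 0.1017 × 20360 = 2069 N·s/m.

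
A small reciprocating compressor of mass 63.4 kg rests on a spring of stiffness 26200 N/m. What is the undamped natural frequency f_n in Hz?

ω_n = √(k/m) = √(26200/63.4) = √413.2 = 20.33 rad/s.
f_n = ω_n/(2π) = 20.33/6.283 = 3.235 Hz.

3.24 Hz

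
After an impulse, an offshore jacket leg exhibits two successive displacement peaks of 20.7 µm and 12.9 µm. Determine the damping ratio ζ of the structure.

0.0751

Logarithmic decrement δ = (1/n)·ln(x₀/x_n) = (1/1)·ln(20.7/12.9) = (1/1)·ln(1.605) = 0.4729.
ζ = δ/√(4π² + δ²) = 0.4729/√(39.48 + 0.224) = 0.4729/6.301 = 0.07505.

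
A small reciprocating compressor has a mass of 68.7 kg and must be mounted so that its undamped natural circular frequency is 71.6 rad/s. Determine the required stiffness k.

352000 N/m

k = m·ω_n² = 68.7 × 71.60² = 68.7 × 5127 = 352200 N/m.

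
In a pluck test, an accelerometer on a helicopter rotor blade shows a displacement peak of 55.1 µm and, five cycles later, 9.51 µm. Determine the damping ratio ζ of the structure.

Logarithmic decrement δ = (1/n)·ln(x₀/x_n) = (1/5)·ln(55.1/9.51) = (1/5)·ln(5.794) = 0.3514.
ζ = δ/√(4π² + δ²) = 0.3514/√(39.48 + 0.123) = 0.3514/6.293 = 0.05583.

0.0558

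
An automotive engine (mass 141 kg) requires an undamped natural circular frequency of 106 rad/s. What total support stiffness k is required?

k = m·ω_n² = 141 × 106.0² = 141 × 11240 = 1584000 N/m.

1580000 N/m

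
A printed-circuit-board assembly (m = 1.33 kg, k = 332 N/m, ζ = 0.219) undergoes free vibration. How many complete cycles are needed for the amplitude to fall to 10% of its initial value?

2 cycles

Logarithmic decrement δ = 2πζ/√(1 − ζ²) = 2π × 0.2190/√(1 − 0.0480) = 1.410.
x_n/x₀ = e^(−nδ) ≤ 0.1; take ln: n ≥ ln(1/0.1)/δ = 2.303/1.410 = 1.633.
So 2 complete cycles are required.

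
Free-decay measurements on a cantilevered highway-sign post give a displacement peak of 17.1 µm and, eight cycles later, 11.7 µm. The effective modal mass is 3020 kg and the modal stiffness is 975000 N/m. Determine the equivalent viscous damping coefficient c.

819 N·s/m

Logarithmic decrement δ = (1/n)·ln(x₀/x_n) = (1/8)·ln(17.1/11.7) = (1/8)·ln(1.462) = 0.04744.
ζ = δ/√(4π² + δ²) = 0.04744/√(39.48 + 0.00225) = 0.04744/6.283 = 0.007549.
c = ζ · 2√(km) = 0.007549 × 2√(975000 × 3020) = 0.007549 × 108500 = 819.3 N·s/m.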